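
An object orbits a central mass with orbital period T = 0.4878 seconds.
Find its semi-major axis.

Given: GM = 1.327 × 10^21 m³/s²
T = 0.4878 seconds
GM = 1.327 × 10^21 m³/s²
Kepler's third law: a³ = GM T² / (4π²)
T² = 0.237949 s²
a³ = (1.327 × 10^21) × 0.237949 / (4π²) = 7.99825 × 10^18 m³
a = (a³)^(1/3) = 1.99985 × 10^6 m ≈ 2 Mm

Final answer: 2 Mm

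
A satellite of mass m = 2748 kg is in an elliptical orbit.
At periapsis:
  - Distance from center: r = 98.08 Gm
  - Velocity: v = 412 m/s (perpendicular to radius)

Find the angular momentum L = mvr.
r = 98.08 Gm = 9.808 × 10^10 m
v = 412 m/s
vr = 412 × 9.808 × 10^10 = 4.0409 × 10^13 m²/s
L = m × vr = 2748 × 4.0409 × 10^13 = 1.11044 × 10^17 kg·m²/s ≈ 1.11 × 10^17 kg·m²/s

Final answer: L = 1.11 × 10^17 kg·m²/s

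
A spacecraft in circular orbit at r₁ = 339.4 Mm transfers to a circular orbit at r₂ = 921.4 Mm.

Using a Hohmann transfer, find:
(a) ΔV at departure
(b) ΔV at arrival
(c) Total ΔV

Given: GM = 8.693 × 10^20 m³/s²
r₁ = 339.4 Mm = 3.394 × 10^8 m
r₂ = 921.4 Mm = 9.214 × 10^8 m
GM = 8.693 × 10^20 m³/s²
Transfer ellipse: a_t = (r₁ + r₂)/2 = 6.304 × 10^8 m
Circular speed at r₁: v₁ = √(GM/r₁) = 1.6004 × 10^6 m/s
Transfer speed at r₁ (periapsis): v₁ₜ = √(GM(2/r₁ − 1/a_t)) = 1.93484 × 10^6 m/s
(a) ΔV₁ = v₁ₜ − v₁ = 334438 m/s ≈ 334.4 km/s
Circular speed at r₂: v₂ = √(GM/r₂) = 971316 m/s
Transfer speed at r₂ (apoapsis): v₂ₜ = √(GM(2/r₂ − 1/a_t)) = 712703 m/s
(b) ΔV₂ = v₂ − v₂ₜ = 258613 m/s ≈ 258.6 km/s
(c) ΔV_total = ΔV₁ + ΔV₂ = 593051 m/s ≈ 593.1 km/s

Final answer:
(a) ΔV₁ = 334.4 km/s
(b) ΔV₂ = 258.6 km/s
(c) ΔV_total = 593.1 km/s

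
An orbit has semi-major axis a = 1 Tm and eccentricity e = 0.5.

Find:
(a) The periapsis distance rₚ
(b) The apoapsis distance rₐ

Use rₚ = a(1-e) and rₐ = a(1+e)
a = 1 Tm = 1 × 10^12 m
e = 0.5:  1 − e = 0.5,  1 + e = 1.5
(a) rₚ = a(1 − e) = 1 × 10^12 m × 0.5 = 5 × 10^11 m ≈ 500 Gm
(b) rₐ = a(1 + e) = 1 × 10^12 m × 1.5 = 1.5 × 10^12 m ≈ 1.5 Tm

Final answer:
(a) rₚ = 500 Gm
(b) rₐ = 1.5 Tm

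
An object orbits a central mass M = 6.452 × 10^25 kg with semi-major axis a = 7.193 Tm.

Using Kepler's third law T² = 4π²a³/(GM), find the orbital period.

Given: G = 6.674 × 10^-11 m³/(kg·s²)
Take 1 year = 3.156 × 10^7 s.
M = 6.452 × 10^25 kg
GM = G × M = 6.674 × 10^-11 × 6.452 × 10^25 = 4.30606 × 10^15 m³/s²
a = 7.193 Tm = 7.193 × 10^12 m
a³ = 3.7216 × 10^38 m³
T = 2π √(a³/GM) = 2π √((3.7216 × 10^38) / (4.30606 × 10^15)) = 2π × 2.93985 × 10^11 s
T = 1.84716 × 10^12 s ≈ 5.853 × 10^4 years

Final answer: 5.853 × 10^4 years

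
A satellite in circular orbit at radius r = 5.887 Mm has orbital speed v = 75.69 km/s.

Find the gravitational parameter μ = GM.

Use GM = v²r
r = 5.887 Mm = 5.887 × 10^6 m
v = 75.69 km/s = 75690 m/s
v² = 5.72898 × 10^9 m²/s²
GM = v²r = 5.72898 × 10^9 × 5.887 × 10^6 = 3.37265 × 10^16 m³/s²
GM ≈ 3.373 × 10^16 m³/s²

Final answer: GM = 3.373 × 10^16 m³/s²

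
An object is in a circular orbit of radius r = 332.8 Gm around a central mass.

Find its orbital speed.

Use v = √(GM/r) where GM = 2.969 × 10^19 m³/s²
r = 332.8 Gm = 3.328 × 10^11 m
GM = 2.969 × 10^19 m³/s²
GM/r = (2.969 × 10^19) / (3.328 × 10^11) = 8.92127 × 10^7 m²/s²
v = √(GM/r) = 9445.25 m/s ≈ 9.445 km/s

Final answer: 9.445 km/s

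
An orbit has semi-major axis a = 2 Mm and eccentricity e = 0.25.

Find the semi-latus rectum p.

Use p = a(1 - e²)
a = 2 Mm = 2 × 10^6 m
e = 0.25,  e² = 0.0625,  1 − e² = 0.9375
p = a(1 − e²) = 2 × 10^6 m × 0.9375 = 1.875 × 10^6 m ≈ 1.875 Mm

Final answer: p = 1.875 Mm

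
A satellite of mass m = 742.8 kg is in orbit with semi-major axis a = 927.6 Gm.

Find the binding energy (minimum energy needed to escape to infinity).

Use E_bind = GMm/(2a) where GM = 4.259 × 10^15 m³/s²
a = 927.6 Gm = 9.276 × 10^11 m
GM = 4.259 × 10^15 m³/s²
m = 742.8 kg
GMm = 4.259 × 10^15 × 742.8 = 3.16359 × 10^18 m³·kg/s²
2a = 1.8552 × 10^12 m
E_bind = GMm/(2a) = 1.70525 × 10^6 J ≈ 1.705 MJ

Final answer: 1.705 MJ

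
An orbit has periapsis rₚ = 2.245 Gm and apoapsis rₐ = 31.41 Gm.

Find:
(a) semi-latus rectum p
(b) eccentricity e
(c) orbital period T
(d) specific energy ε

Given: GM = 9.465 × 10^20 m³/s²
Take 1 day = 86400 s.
rₚ = 2.245 Gm = 2.245 × 10^9 m
rₐ = 31.41 Gm = 3.141 × 10^10 m
GM = 9.465 × 10^20 m³/s²
a = (rₚ + rₐ)/2 = 1.68275 × 10^10 m
e = (rₐ − rₚ)/(rₐ + rₚ) = (2.9165 × 10^10) / (3.3655 × 10^10) = 0.866587
(a) 1 − e² = 0.249026;  p = a(1 − e²) = 1.68275 × 10^10 × 0.249026 = 4.19049 × 10^9 m ≈ 4.19 Gm
(b) e = 0.866587 ≈ 0.8666
(c) a³ = 4.76495 × 10^30 m³;  T = 2π √(a³/GM) = 2π × 70952.7 s = 445809 s ≈ 5.16 days
(d) 2a = 3.3655 × 10^10 m;  ε = −GM/(2a) = -2.81236 × 10^10 J/kg ≈ -28.12 GJ/kg

Final answer:
(a) semi-latus rectum p = 4.19 Gm
(b) eccentricity e = 0.8666
(c) orbital period T = 5.16 days
(d) specific energy ε = -28.12 GJ/kg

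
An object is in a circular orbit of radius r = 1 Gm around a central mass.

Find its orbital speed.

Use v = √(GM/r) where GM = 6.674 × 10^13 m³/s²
r = 1 Gm = 1 × 10^9 m
GM = 6.674 × 10^13 m³/s²
GM/r = (6.674 × 10^13) / (1 × 10^9) = 66740 m²/s²
v = √(GM/r) = 258.341 m/s ≈ 258.3 m/s

Final answer: 258.3 m/s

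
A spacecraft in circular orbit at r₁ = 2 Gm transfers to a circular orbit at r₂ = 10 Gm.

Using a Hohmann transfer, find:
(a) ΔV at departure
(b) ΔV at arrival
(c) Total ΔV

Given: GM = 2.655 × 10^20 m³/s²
r₁ = 2 Gm = 2 × 10^9 m
r₂ = 10 Gm = 1 × 10^10 m
GM = 2.655 × 10^20 m³/s²
Transfer ellipse: a_t = (r₁ + r₂)/2 = 6 × 10^9 m
Circular speed at r₁: v₁ = √(GM/r₁) = 364349 m/s
Transfer speed at r₁ (periapsis): v₁ₜ = √(GM(2/r₁ − 1/a_t)) = 470372 m/s
(a) ΔV₁ = v₁ₜ − v₁ = 106023 m/s ≈ 106 km/s
Circular speed at r₂: v₂ = √(GM/r₂) = 162942 m/s
Transfer speed at r₂ (apoapsis): v₂ₜ = √(GM(2/r₂ − 1/a_t)) = 94074.4 m/s
(b) ΔV₂ = v₂ − v₂ₜ = 68867.3 m/s ≈ 68.87 km/s
(c) ΔV_total = ΔV₁ + ΔV₂ = 174891 m/s ≈ 174.9 km/s

Final answer:
(a) ΔV₁ = 106 km/s
(b) ΔV₂ = 68.87 km/s
(c) ΔV_total = 174.9 km/s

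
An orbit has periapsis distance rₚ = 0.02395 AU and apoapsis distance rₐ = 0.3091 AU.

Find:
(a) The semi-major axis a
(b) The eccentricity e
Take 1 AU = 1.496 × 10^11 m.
rₚ = 0.02395 AU = 3.58292 × 10^9 m
rₐ = 0.3091 AU = 4.62414 × 10^10 m
(a) a = (rₚ + rₐ)/2 = 2.49121 × 10^10 m ≈ 0.1665 AU
(b) e = (rₐ − rₚ)/(rₐ + rₚ) = (4.26584 × 10^10) / (4.98243 × 10^10) = 0.856178

Final answer:
(a) a = 0.1665 AU
(b) e = 0.8562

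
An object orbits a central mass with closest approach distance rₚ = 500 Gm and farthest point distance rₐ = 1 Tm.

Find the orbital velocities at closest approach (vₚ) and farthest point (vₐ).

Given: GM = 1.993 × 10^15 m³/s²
rₚ = 500 Gm = 5 × 10^11 m
rₐ = 1 Tm = 1 × 10^12 m
GM = 1.993 × 10^15 m³/s²
a = (rₚ + rₐ)/2 = 7.5 × 10^11 m
Vis-viva: v² = GM (2/r − 1/a)
vₚ² = 1.993 × 10^15 × (4 × 10^-12 − 1.33333 × 10^-12) = 5314.67 m²/s²
vₚ = 72.9018 m/s ≈ 72.9 m/s
vₐ² = 1.993 × 10^15 × (2 × 10^-12 − 1.33333 × 10^-12) = 1328.67 m²/s²
vₐ = 36.4509 m/s ≈ 36.45 m/s

Final answer: vₚ = 72.9 m/s, vₐ = 36.45 m/s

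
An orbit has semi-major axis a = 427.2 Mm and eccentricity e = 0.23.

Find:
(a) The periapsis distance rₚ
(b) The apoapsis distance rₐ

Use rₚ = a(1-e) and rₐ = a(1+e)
a = 427.2 Mm = 4.272 × 10^8 m
e = 0.23:  1 − e = 0.77,  1 + e = 1.23
(a) rₚ = a(1 − e) = 4.272 × 10^8 m × 0.77 = 3.28944 × 10^8 m ≈ 328.9 Mm
(b) rₐ = a(1 + e) = 4.272 × 10^8 m × 1.23 = 5.25456 × 10^8 m ≈ 525.5 Mm

Final answer:
(a) rₚ = 328.9 Mm
(b) rₐ = 525.5 Mm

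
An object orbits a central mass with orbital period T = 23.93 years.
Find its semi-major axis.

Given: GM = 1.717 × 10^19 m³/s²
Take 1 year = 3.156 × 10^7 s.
T = 23.93 years = 7.55231 × 10^8 s
GM = 1.717 × 10^19 m³/s²
Kepler's third law: a³ = GM T² / (4π²)
T² = 5.70374 × 10^17 s²
a³ = (1.717 × 10^19) × (5.70374 × 10^17) / (4π²) = 2.48068 × 10^35 m³
a = (a³)^(1/3) = 6.28333 × 10^11 m ≈ 628.3 Gm

Final answer: 628.3 Gm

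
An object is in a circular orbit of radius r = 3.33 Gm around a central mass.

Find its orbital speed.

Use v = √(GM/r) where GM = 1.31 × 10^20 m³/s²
r = 3.33 Gm = 3.33 × 10^9 m
GM = 1.31 × 10^20 m³/s²
GM/r = (1.31 × 10^20) / (3.33 × 10^9) = 3.93393 × 10^10 m²/s²
v = √(GM/r) = 198341 m/s ≈ 198.3 km/s

Final answer: 198.3 km/s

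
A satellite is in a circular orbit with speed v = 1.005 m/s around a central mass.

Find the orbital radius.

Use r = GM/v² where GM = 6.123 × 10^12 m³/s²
v = 1.005 m/s
GM = 6.123 × 10^12 m³/s²
v² = 1.01002 m²/s²
r = GM/v² = (6.123 × 10^12) / 1.01002 = 6.06223 × 10^12 m ≈ 6.062 Tm

Final answer: 6.062 Tm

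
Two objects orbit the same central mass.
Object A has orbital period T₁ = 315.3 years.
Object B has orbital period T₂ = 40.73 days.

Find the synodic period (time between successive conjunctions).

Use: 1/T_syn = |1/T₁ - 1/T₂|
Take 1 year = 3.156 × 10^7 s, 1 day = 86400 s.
T₁ = 315.3 years = 9.95087 × 10^9 s
T₂ = 40.73 days = 3.51907 × 10^6 s
1/T₁ = 1.00494 × 10^-10 s⁻¹
1/T₂ = 2.84166 × 10^-7 s⁻¹
|1/T₁ − 1/T₂| = 2.84065 × 10^-7 s⁻¹
T_syn = 1 / |1/T₁ − 1/T₂| = 3.52032 × 10^6 s ≈ 40.74 days

Final answer: T_syn = 40.74 days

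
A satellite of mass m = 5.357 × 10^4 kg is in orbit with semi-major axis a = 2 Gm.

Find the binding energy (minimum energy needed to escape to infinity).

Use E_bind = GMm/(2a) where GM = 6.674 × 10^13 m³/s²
a = 2 Gm = 2 × 10^9 m
GM = 6.674 × 10^13 m³/s²
m = 5.357 × 10^4 kg
GMm = 6.674 × 10^13 × 53570 = 3.57526 × 10^18 m³·kg/s²
2a = 4 × 10^9 m
E_bind = GMm/(2a) = 8.93815 × 10^8 J ≈ 893.8 MJ

Final answer: 893.8 MJ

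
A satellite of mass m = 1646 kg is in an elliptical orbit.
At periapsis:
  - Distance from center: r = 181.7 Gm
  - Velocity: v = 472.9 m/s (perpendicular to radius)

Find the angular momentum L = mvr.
r = 181.7 Gm = 1.817 × 10^11 m
v = 472.9 m/s
vr = 472.9 × 1.817 × 10^11 = 8.59259 × 10^13 m²/s
L = m × vr = 1646 × 8.59259 × 10^13 = 1.41434 × 10^17 kg·m²/s ≈ 1.414 × 10^17 kg·m²/s

Final answer: L = 1.414 × 10^17 kg·m²/s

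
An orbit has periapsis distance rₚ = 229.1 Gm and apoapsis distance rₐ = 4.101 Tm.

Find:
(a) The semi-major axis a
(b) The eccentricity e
rₚ = 229.1 Gm = 2.291 × 10^11 m
rₐ = 4.101 Tm = 4.101 × 10^12 m
(a) a = (rₚ + rₐ)/2 = 2.16505 × 10^12 m ≈ 2.165 Tm
(b) e = (rₐ − rₚ)/(rₐ + rₚ) = (3.8719 × 10^12) / (4.3301 × 10^12) = 0.894183

Final answer:
(a) a = 2.165 Tm
(b) e = 0.8942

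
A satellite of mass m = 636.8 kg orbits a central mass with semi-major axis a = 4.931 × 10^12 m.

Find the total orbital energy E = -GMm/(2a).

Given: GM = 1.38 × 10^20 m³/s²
a = 4.931 × 10^12 m
GM = 1.38 × 10^20 m³/s²
2a = 9.862 × 10^12 m
GMm = 1.38 × 10^20 × 636.8 = 8.78784 × 10^22 m³·kg/s²
E = −GMm/(2a) = -8.91081 × 10^9 J ≈ -8.911 GJ

Final answer: -8.911 GJ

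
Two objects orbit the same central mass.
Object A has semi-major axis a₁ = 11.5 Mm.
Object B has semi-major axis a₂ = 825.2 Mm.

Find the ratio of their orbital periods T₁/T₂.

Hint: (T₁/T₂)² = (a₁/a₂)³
a₁ = 11.5 Mm = 1.15 × 10^7 m
a₂ = 825.2 Mm = 8.252 × 10^8 m
a₁/a₂ = 0.013936
T₁/T₂ = (a₁/a₂)^(3/2) = (0.013936)^1.5 = 0.00164516

Final answer: T₁/T₂ = 0.001645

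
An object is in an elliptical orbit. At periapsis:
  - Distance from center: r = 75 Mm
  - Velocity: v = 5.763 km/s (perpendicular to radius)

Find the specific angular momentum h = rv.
r = 75 Mm = 7.5 × 10^7 m
v = 5.763 km/s = 5763 m/s
h = rv = 7.5 × 10^7 × 5763 = 4.32225 × 10^11 m²/s ≈ 4.322 × 10^11 m²/s

Final answer: h = 4.322 × 10^11 m²/s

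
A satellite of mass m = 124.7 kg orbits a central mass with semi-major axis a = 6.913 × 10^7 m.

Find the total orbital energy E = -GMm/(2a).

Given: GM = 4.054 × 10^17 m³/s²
a = 6.913 × 10^7 m
GM = 4.054 × 10^17 m³/s²
2a = 1.3826 × 10^8 m
GMm = 4.054 × 10^17 × 124.7 = 5.05534 × 10^19 m³·kg/s²
E = −GMm/(2a) = -3.6564 × 10^11 J ≈ -365.6 GJ

Final answer: -365.6 GJ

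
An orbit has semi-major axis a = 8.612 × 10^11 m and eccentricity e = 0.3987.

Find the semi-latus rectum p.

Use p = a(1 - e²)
a = 8.612 × 10^11 m
e = 0.3987,  e² = 0.158962,  1 − e² = 0.841038
p = a(1 − e²) = 8.612 × 10^11 m × 0.841038 = 7.24302 × 10^11 m ≈ 7.243 × 10^11 m

Final answer: p = 7.243 × 10^11 m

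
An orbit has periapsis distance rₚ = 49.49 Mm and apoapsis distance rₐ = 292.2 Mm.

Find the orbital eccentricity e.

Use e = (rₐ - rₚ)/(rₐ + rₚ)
rₚ = 49.49 Mm = 4.949 × 10^7 m
rₐ = 292.2 Mm = 2.922 × 10^8 m
rₐ − rₚ = 2.4271 × 10^8 m
rₐ + rₚ = 3.4169 × 10^8 m
e = (rₐ − rₚ)/(rₐ + rₚ) = 0.710322

Final answer: e = 0.7103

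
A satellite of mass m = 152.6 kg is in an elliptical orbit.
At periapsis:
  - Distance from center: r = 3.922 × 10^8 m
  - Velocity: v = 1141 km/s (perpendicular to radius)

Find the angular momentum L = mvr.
r = 3.922 × 10^8 m
v = 1141 km/s = 1.141 × 10^6 m/s
vr = 1.141 × 10^6 × 3.922 × 10^8 = 4.475 × 10^14 m²/s
L = m × vr = 152.6 × 4.475 × 10^14 = 6.82885 × 10^16 kg·m²/s ≈ 6.829 × 10^16 kg·m²/s

Final answer: L = 6.829 × 10^16 kg·m²/s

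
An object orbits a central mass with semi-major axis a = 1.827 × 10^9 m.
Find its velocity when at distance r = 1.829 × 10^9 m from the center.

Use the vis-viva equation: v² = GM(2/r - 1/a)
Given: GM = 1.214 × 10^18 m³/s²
a = 1.827 × 10^9 m
r = 1.829 × 10^9 m
GM = 1.214 × 10^18 m³/s²
2/r − 1/a = 1.09349 × 10^-9 − 5.47345 × 10^-10 = 5.46148 × 10^-10 m⁻¹
v² = GM (2/r − 1/a) = 6.63024 × 10^8 m²/s²
v = 25749.3 m/s ≈ 25.75 km/s

Final answer: 25.75 km/s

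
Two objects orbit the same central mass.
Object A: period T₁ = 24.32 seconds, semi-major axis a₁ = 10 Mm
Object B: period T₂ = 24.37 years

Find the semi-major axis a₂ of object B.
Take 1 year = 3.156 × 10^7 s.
T₁ = 24.32 seconds
T₂ = 24.37 years = 7.69117 × 10^8 s
a₁ = 10 Mm = 1 × 10^7 m
Kepler's third law: (T₂/T₁)² = (a₂/a₁)³  ⇒  a₂ = a₁ (T₂/T₁)^(2/3)
T₂/T₁ = 3.16249 × 10^7
(T₂/T₁)^(2/3) = 100004
a₂ = 1 × 10^7 m × 100004 = 1.00004 × 10^12 m ≈ 1 Tm

Final answer: a₂ = 1 Tm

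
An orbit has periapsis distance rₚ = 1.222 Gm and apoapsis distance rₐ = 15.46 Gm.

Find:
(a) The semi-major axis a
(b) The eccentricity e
rₚ = 1.222 Gm = 1.222 × 10^9 m
rₐ = 15.46 Gm = 1.546 × 10^10 m
(a) a = (rₚ + rₐ)/2 = 8.341 × 10^9 m ≈ 8.341 Gm
(b) e = (rₐ − rₚ)/(rₐ + rₚ) = (1.4238 × 10^10) / (1.6682 × 10^10) = 0.853495

Final answer:
(a) a = 8.341 Gm
(b) e = 0.8535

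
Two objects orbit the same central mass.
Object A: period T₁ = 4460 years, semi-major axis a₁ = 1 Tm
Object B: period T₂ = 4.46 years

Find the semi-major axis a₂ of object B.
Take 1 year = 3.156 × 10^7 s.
T₁ = 4460 years = 1.40758 × 10^11 s
T₂ = 4.46 years = 1.40758 × 10^8 s
a₁ = 1 Tm = 1 × 10^12 m
Kepler's third law: (T₂/T₁)² = (a₂/a₁)³  ⇒  a₂ = a₁ (T₂/T₁)^(2/3)
T₂/T₁ = 0.001
(T₂/T₁)^(2/3) = 0.01
a₂ = 1 × 10^12 m × 0.01 = 1 × 10^10 m ≈ 10 Gm

Final answer: a₂ = 10 Gm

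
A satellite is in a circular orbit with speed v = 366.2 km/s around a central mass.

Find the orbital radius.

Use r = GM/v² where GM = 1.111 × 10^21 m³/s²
v = 366.2 km/s = 366200 m/s
GM = 1.111 × 10^21 m³/s²
v² = 1.34102 × 10^11 m²/s²
r = GM/v² = (1.111 × 10^21) / (1.34102 × 10^11) = 8.28471 × 10^9 m ≈ 8.285 Gm

Final answer: 8.285 Gm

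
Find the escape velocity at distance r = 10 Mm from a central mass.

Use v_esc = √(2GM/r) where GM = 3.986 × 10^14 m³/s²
r = 10 Mm = 1 × 10^7 m
GM = 3.986 × 10^14 m³/s²
2GM/r = 2 × (3.986 × 10^14) / (1 × 10^7) = 7.972 × 10^7 m²/s²
v_esc = √(2GM/r) = 8928.61 m/s ≈ 8.929 km/s

Final answer: 8.929 km/s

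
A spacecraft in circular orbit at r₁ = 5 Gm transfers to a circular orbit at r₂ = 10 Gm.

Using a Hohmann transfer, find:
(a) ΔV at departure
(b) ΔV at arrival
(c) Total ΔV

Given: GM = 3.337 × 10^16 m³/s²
r₁ = 5 Gm = 5 × 10^9 m
r₂ = 10 Gm = 1 × 10^10 m
GM = 3.337 × 10^16 m³/s²
Transfer ellipse: a_t = (r₁ + r₂)/2 = 7.5 × 10^9 m
Circular speed at r₁: v₁ = √(GM/r₁) = 2583.41 m/s
Transfer speed at r₁ (periapsis): v₁ₜ = √(GM(2/r₁ − 1/a_t)) = 2983.06 m/s
(a) ΔV₁ = v₁ₜ − v₁ = 399.655 m/s ≈ 399.7 m/s
Circular speed at r₂: v₂ = √(GM/r₂) = 1826.75 m/s
Transfer speed at r₂ (apoapsis): v₂ₜ = √(GM(2/r₂ − 1/a_t)) = 1491.53 m/s
(b) ΔV₂ = v₂ − v₂ₜ = 335.214 m/s ≈ 335.2 m/s
(c) ΔV_total = ΔV₁ + ΔV₂ = 734.869 m/s ≈ 734.9 m/s

Final answer:
(a) ΔV₁ = 399.7 m/s
(b) ΔV₂ = 335.2 m/s
(c) ΔV_total = 734.9 m/s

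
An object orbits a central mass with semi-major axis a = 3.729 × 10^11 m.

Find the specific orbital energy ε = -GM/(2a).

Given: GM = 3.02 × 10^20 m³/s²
a = 3.729 × 10^11 m
GM = 3.02 × 10^20 m³/s²
2a = 7.458 × 10^11 m
ε = −GM/(2a) = -4.04934 × 10^8 J/kg ≈ -404.9 MJ/kg

Final answer: -404.9 MJ/kg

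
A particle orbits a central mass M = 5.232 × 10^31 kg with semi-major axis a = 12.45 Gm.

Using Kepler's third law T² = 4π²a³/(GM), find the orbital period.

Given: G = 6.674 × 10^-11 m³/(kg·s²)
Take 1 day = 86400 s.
M = 5.232 × 10^31 kg
GM = G × M = 6.674 × 10^-11 × 5.232 × 10^31 = 3.49184 × 10^21 m³/s²
a = 12.45 Gm = 1.245 × 10^10 m
a³ = 1.92978 × 10^30 m³
T = 2π √(a³/GM) = 2π √((1.92978 × 10^30) / (3.49184 × 10^21)) = 2π × 23508.6 s
T = 147709 s ≈ 1.71 days

Final answer: 1.71 days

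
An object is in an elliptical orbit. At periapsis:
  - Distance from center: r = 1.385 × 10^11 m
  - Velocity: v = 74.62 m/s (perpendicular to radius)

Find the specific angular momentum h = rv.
r = 1.385 × 10^11 m
v = 74.62 m/s
h = rv = 1.385 × 10^11 × 74.62 = 1.03349 × 10^13 m²/s ≈ 1.033 × 10^13 m²/s

Final answer: h = 1.033 × 10^13 m²/s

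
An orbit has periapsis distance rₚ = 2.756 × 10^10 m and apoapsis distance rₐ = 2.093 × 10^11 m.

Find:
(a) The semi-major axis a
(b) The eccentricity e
rₚ = 2.756 × 10^10 m
rₐ = 2.093 × 10^11 m
(a) a = (rₚ + rₐ)/2 = 1.1843 × 10^11 m ≈ 1.184 × 10^11 m
(b) e = (rₐ − rₚ)/(rₐ + rₚ) = (1.8174 × 10^11) / (2.3686 × 10^11) = 0.767289

Final answer:
(a) a = 1.184 × 10^11 m
(b) e = 0.7673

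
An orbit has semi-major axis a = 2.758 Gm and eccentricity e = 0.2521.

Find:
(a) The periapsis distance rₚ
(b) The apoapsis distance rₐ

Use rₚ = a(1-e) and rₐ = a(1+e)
a = 2.758 Gm = 2.758 × 10^9 m
e = 0.2521:  1 − e = 0.7479,  1 + e = 1.2521
(a) rₚ = a(1 − e) = 2.758 × 10^9 m × 0.7479 = 2.06271 × 10^9 m ≈ 2.063 Gm
(b) rₐ = a(1 + e) = 2.758 × 10^9 m × 1.2521 = 3.45329 × 10^9 m ≈ 3.453 Gm

Final answer:
(a) rₚ = 2.063 Gm
(b) rₐ = 3.453 Gm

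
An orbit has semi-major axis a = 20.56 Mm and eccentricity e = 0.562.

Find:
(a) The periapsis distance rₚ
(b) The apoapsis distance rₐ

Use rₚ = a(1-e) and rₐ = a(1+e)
a = 20.56 Mm = 2.056 × 10^7 m
e = 0.562:  1 − e = 0.438,  1 + e = 1.562
(a) rₚ = a(1 − e) = 2.056 × 10^7 m × 0.438 = 9.00528 × 10^6 m ≈ 9.005 Mm
(b) rₐ = a(1 + e) = 2.056 × 10^7 m × 1.562 = 3.21147 × 10^7 m ≈ 32.11 Mm

Final answer:
(a) rₚ = 9.005 Mm
(b) rₐ = 32.11 Mm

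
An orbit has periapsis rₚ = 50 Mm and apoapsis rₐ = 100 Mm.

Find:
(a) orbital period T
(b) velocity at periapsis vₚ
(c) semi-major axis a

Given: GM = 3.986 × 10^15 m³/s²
rₚ = 50 Mm = 5 × 10^7 m
rₐ = 100 Mm = 1 × 10^8 m
GM = 3.986 × 10^15 m³/s²
a = (rₚ + rₐ)/2 = 7.5 × 10^7 m
e = (rₐ − rₚ)/(rₐ + rₚ) = (5 × 10^7) / (1.5 × 10^8) = 0.333333
(a) a³ = 4.21875 × 10^23 m³;  T = 2π √(a³/GM) = 2π × 10287.8 s = 64640.3 s ≈ 17.96 hours
(b) vₚ² = GM (2/rₚ − 1/a) = 3.986 × 10^15 × (4 × 10^-8 − 1.33333 × 10^-8) = 1.06293 × 10^8 m²/s²;  vₚ = 10309.9 m/s ≈ 10.31 km/s
(c) a = 7.5 × 10^7 m ≈ 75 Mm

Final answer:
(a) orbital period T = 17.96 hours
(b) velocity at periapsis vₚ = 10.31 km/s
(c) semi-major axis a = 75 Mm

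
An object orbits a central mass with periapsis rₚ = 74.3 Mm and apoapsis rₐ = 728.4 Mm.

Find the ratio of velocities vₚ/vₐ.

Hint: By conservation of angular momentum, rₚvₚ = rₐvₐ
rₚ = 74.3 Mm = 7.43 × 10^7 m
rₐ = 728.4 Mm = 7.284 × 10^8 m
rₚvₚ = rₐvₐ  ⇒  vₚ/vₐ = rₐ/rₚ
vₚ/vₐ = (7.284 × 10^8) / (7.43 × 10^7) = 9.8035

Final answer: vₚ/vₐ = 9.803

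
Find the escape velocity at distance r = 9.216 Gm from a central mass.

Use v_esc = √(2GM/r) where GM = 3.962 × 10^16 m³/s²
r = 9.216 Gm = 9.216 × 10^9 m
GM = 3.962 × 10^16 m³/s²
2GM/r = 2 × (3.962 × 10^16) / (9.216 × 10^9) = 8.59809 × 10^6 m²/s²
v_esc = √(2GM/r) = 2932.25 m/s ≈ 2.932 km/s

Final answer: 2.932 km/s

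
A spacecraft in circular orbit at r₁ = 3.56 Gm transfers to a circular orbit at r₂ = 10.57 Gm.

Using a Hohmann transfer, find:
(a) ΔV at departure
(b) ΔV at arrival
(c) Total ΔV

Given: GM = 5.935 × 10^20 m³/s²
r₁ = 3.56 Gm = 3.56 × 10^9 m
r₂ = 10.57 Gm = 1.057 × 10^10 m
GM = 5.935 × 10^20 m³/s²
Transfer ellipse: a_t = (r₁ + r₂)/2 = 7.065 × 10^9 m
Circular speed at r₁: v₁ = √(GM/r₁) = 408306 m/s
Transfer speed at r₁ (periapsis): v₁ₜ = √(GM(2/r₁ − 1/a_t)) = 499421 m/s
(a) ΔV₁ = v₁ₜ − v₁ = 91115.3 m/s ≈ 91.12 km/s
Circular speed at r₂: v₂ = √(GM/r₂) = 236959 m/s
Transfer speed at r₂ (apoapsis): v₂ₜ = √(GM(2/r₂ − 1/a_t)) = 168206 m/s
(b) ΔV₂ = v₂ − v₂ₜ = 68752.7 m/s ≈ 68.75 km/s
(c) ΔV_total = ΔV₁ + ΔV₂ = 159868 m/s ≈ 159.9 km/s

Final answer:
(a) ΔV₁ = 91.12 km/s
(b) ΔV₂ = 68.75 km/s
(c) ΔV_total = 159.9 km/s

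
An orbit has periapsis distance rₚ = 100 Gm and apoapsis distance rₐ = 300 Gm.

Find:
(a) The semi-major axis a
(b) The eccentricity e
rₚ = 100 Gm = 1 × 10^11 m
rₐ = 300 Gm = 3 × 10^11 m
(a) a = (rₚ + rₐ)/2 = 2 × 10^11 m ≈ 200 Gm
(b) e = (rₐ − rₚ)/(rₐ + rₚ) = (2 × 10^11) / (4 × 10^11) = 0.5

Final answer:
(a) a = 200 Gm
(b) e = 0.5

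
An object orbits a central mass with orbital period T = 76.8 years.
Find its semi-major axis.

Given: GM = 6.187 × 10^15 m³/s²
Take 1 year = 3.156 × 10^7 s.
T = 76.8 years = 2.42381 × 10^9 s
GM = 6.187 × 10^15 m³/s²
Kepler's third law: a³ = GM T² / (4π²)
T² = 5.87485 × 10^18 s²
a³ = (6.187 × 10^15) × (5.87485 × 10^18) / (4π²) = 9.20697 × 10^32 m³
a = (a³)^(1/3) = 9.72834 × 10^10 m ≈ 9.728 × 10^10 m

Final answer: 9.728 × 10^10 m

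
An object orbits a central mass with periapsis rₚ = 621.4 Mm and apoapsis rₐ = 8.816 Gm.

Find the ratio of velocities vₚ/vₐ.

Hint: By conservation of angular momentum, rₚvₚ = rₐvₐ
rₚ = 621.4 Mm = 6.214 × 10^8 m
rₐ = 8.816 Gm = 8.816 × 10^9 m
rₚvₚ = rₐvₐ  ⇒  vₚ/vₐ = rₐ/rₚ
vₚ/vₐ = (8.816 × 10^9) / (6.214 × 10^8) = 14.1873

Final answer: vₚ/vₐ = 14.19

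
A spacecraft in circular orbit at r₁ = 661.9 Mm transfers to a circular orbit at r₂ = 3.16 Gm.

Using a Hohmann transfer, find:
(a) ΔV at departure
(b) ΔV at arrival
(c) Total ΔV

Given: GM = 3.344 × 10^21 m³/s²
r₁ = 661.9 Mm = 6.619 × 10^8 m
r₂ = 3.16 Gm = 3.16 × 10^9 m
GM = 3.344 × 10^21 m³/s²
Transfer ellipse: a_t = (r₁ + r₂)/2 = 1.91095 × 10^9 m
Circular speed at r₁: v₁ = √(GM/r₁) = 2.24769 × 10^6 m/s
Transfer speed at r₁ (periapsis): v₁ₜ = √(GM(2/r₁ − 1/a_t)) = 2.89039 × 10^6 m/s
(a) ΔV₁ = v₁ₜ − v₁ = 642693 m/s ≈ 642.7 km/s
Circular speed at r₂: v₂ = √(GM/r₂) = 1.0287 × 10^6 m/s
Transfer speed at r₂ (apoapsis): v₂ₜ = √(GM(2/r₂ − 1/a_t)) = 605426 m/s
(b) ΔV₂ = v₂ − v₂ₜ = 423276 m/s ≈ 423.3 km/s
(c) ΔV_total = ΔV₁ + ΔV₂ = 1.06597 × 10^6 m/s ≈ 1066 km/s

Final answer:
(a) ΔV₁ = 642.7 km/s
(b) ΔV₂ = 423.3 km/s
(c) ΔV_total = 1066 km/s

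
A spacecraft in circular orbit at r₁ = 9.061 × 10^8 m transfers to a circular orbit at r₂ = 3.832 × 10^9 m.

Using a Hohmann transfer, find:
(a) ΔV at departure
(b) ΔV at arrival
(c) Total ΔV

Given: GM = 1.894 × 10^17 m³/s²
r₁ = 9.061 × 10^8 m
r₂ = 3.832 × 10^9 m
GM = 1.894 × 10^17 m³/s²
Transfer ellipse: a_t = (r₁ + r₂)/2 = 2.36905 × 10^9 m
Circular speed at r₁: v₁ = √(GM/r₁) = 14457.8 m/s
Transfer speed at r₁ (periapsis): v₁ₜ = √(GM(2/r₁ − 1/a_t)) = 18387.7 m/s
(a) ΔV₁ = v₁ₜ − v₁ = 3929.92 m/s ≈ 3.93 km/s
Circular speed at r₂: v₂ = √(GM/r₂) = 7030.35 m/s
Transfer speed at r₂ (apoapsis): v₂ₜ = √(GM(2/r₂ − 1/a_t)) = 4347.89 m/s
(b) ΔV₂ = v₂ − v₂ₜ = 2682.47 m/s ≈ 2.682 km/s
(c) ΔV_total = ΔV₁ + ΔV₂ = 6612.38 m/s ≈ 6.612 km/s

Final answer:
(a) ΔV₁ = 3.93 km/s
(b) ΔV₂ = 2.682 km/s
(c) ΔV_total = 6.612 km/s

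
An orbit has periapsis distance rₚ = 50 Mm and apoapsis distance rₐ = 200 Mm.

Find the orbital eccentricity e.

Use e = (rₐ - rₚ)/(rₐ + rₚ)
rₚ = 50 Mm = 5 × 10^7 m
rₐ = 200 Mm = 2 × 10^8 m
rₐ − rₚ = 1.5 × 10^8 m
rₐ + rₚ = 2.5 × 10^8 m
e = (rₐ − rₚ)/(rₐ + rₚ) = 0.6

Final answer: e = 0.6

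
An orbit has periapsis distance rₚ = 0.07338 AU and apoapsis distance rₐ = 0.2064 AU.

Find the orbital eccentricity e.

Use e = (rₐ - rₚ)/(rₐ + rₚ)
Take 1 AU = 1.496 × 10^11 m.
rₚ = 0.07338 AU = 1.09776 × 10^10 m
rₐ = 0.2064 AU = 3.08774 × 10^10 m
rₐ − rₚ = 1.98998 × 10^10 m
rₐ + rₚ = 4.18551 × 10^10 m
e = (rₐ − rₚ)/(rₐ + rₚ) = 0.475445

Final answer: e = 0.4754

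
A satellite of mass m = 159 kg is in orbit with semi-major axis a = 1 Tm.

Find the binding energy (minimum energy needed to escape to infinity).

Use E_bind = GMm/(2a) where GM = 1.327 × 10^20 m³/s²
a = 1 Tm = 1 × 10^12 m
GM = 1.327 × 10^20 m³/s²
m = 159 kg
GMm = 1.327 × 10^20 × 159 = 2.10993 × 10^22 m³·kg/s²
2a = 2 × 10^12 m
E_bind = GMm/(2a) = 1.05496 × 10^10 J ≈ 10.55 GJ

Final answer: 10.55 GJ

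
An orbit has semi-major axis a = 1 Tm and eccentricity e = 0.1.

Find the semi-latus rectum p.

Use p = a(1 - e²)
a = 1 Tm = 1 × 10^12 m
e = 0.1,  e² = 0.01,  1 − e² = 0.99
p = a(1 − e²) = 1 × 10^12 m × 0.99 = 9.9 × 10^11 m ≈ 990 Gm

Final answer: p = 990 Gm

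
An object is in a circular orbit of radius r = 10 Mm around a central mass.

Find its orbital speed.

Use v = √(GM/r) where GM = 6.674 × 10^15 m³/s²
r = 10 Mm = 1 × 10^7 m
GM = 6.674 × 10^15 m³/s²
GM/r = (6.674 × 10^15) / (1 × 10^7) = 6.674 × 10^8 m²/s²
v = √(GM/r) = 25834.1 m/s ≈ 25.83 km/s

Final answer: 25.83 km/s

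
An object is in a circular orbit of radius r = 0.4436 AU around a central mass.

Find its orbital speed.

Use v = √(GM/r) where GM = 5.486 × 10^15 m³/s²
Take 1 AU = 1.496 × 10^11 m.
r = 0.4436 AU = 6.63626 × 10^10 m
GM = 5.486 × 10^15 m³/s²
GM/r = (5.486 × 10^15) / (6.63626 × 10^10) = 82667.1 m²/s²
v = √(GM/r) = 287.519 m/s ≈ 287.5 m/s

Final answer: 287.5 m/s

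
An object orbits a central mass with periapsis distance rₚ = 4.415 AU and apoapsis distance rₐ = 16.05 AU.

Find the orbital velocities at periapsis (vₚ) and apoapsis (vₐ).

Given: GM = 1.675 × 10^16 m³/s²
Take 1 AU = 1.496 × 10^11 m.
rₚ = 4.415 AU = 6.60484 × 10^11 m
rₐ = 16.05 AU = 2.40108 × 10^12 m
GM = 1.675 × 10^16 m³/s²
a = (rₚ + rₐ)/2 = 1.53078 × 10^12 m
Vis-viva: v² = GM (2/r − 1/a)
vₚ² = 1.675 × 10^16 × (3.02808 × 10^-12 − 6.53261 × 10^-13) = 39778.3 m²/s²
vₚ = 199.445 m/s ≈ 199.4 m/s
vₐ² = 1.675 × 10^16 × (8.32959 × 10^-13 − 6.53261 × 10^-13) = 3009.94 m²/s²
vₐ = 54.8629 m/s ≈ 54.86 m/s

Final answer: vₚ = 199.4 m/s, vₐ = 54.86 m/s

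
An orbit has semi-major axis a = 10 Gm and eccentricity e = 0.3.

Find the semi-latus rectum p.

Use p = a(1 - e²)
a = 10 Gm = 1 × 10^10 m
e = 0.3,  e² = 0.09,  1 − e² = 0.91
p = a(1 − e²) = 1 × 10^10 m × 0.91 = 9.1 × 10^9 m ≈ 9.1 Gm

Final answer: p = 9.1 Gm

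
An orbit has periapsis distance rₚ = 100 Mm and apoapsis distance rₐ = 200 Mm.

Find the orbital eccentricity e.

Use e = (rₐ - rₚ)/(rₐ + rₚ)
rₚ = 100 Mm = 1 × 10^8 m
rₐ = 200 Mm = 2 × 10^8 m
rₐ − rₚ = 1 × 10^8 m
rₐ + rₚ = 3 × 10^8 m
e = (rₐ − rₚ)/(rₐ + rₚ) = 0.333333

Final answer: e = 0.3333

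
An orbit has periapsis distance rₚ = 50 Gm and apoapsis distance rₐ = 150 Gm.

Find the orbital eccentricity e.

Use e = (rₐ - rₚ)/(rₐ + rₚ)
rₚ = 50 Gm = 5 × 10^10 m
rₐ = 150 Gm = 1.5 × 10^11 m
rₐ − rₚ = 1 × 10^11 m
rₐ + rₚ = 2 × 10^11 m
e = (rₐ − rₚ)/(rₐ + rₚ) = 0.5

Final answer: e = 0.5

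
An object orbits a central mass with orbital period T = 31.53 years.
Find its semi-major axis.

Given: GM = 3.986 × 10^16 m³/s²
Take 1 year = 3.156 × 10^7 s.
T = 31.53 years = 9.95087 × 10^8 s
GM = 3.986 × 10^16 m³/s²
Kepler's third law: a³ = GM T² / (4π²)
T² = 9.90198 × 10^17 s²
a³ = (3.986 × 10^16) × (9.90198 × 10^17) / (4π²) = 9.99769 × 10^32 m³
a = (a³)^(1/3) = 9.99923 × 10^10 m ≈ 99.99 Gm

Final answer: 99.99 Gm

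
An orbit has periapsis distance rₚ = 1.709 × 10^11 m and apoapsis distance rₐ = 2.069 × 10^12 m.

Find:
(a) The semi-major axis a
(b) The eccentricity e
rₚ = 1.709 × 10^11 m
rₐ = 2.069 × 10^12 m
(a) a = (rₚ + rₐ)/2 = 1.11995 × 10^12 m ≈ 1.12 × 10^12 m
(b) e = (rₐ − rₚ)/(rₐ + rₚ) = (1.8981 × 10^12) / (2.2399 × 10^12) = 0.847404

Final answer:
(a) a = 1.12 × 10^12 m
(b) e = 0.8474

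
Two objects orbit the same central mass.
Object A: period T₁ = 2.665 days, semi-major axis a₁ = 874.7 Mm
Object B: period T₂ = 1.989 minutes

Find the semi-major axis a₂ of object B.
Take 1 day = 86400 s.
T₁ = 2.665 days = 230256 s
T₂ = 1.989 minutes = 119.34 s
a₁ = 874.7 Mm = 8.747 × 10^8 m
Kepler's third law: (T₂/T₁)² = (a₂/a₁)³  ⇒  a₂ = a₁ (T₂/T₁)^(2/3)
T₂/T₁ = 0.000518293
(T₂/T₁)^(2/3) = 0.00645233
a₂ = 8.747 × 10^8 m × 0.00645233 = 5.64385 × 10^6 m ≈ 5.644 Mm

Final answer: a₂ = 5.644 Mm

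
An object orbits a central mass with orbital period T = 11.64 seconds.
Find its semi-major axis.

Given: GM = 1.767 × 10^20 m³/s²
T = 11.64 seconds
GM = 1.767 × 10^20 m³/s²
Kepler's third law: a³ = GM T² / (4π²)
T² = 135.49 s²
a³ = (1.767 × 10^20) × 135.49 / (4π²) = 6.06433 × 10^20 m³
a = (a³)^(1/3) = 8.46436 × 10^6 m ≈ 8.464 Mm

Final answer: 8.464 Mm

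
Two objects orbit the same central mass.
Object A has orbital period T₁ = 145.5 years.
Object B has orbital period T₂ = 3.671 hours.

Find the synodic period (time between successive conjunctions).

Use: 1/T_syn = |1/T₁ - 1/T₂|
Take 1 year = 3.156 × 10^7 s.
T₁ = 145.5 years = 4.59198 × 10^9 s
T₂ = 3.671 hours = 13215.6 s
1/T₁ = 2.17771 × 10^-10 s⁻¹
1/T₂ = 7.56681 × 10^-5 s⁻¹
|1/T₁ − 1/T₂| = 7.56679 × 10^-5 s⁻¹
T_syn = 1 / |1/T₁ − 1/T₂| = 13215.6 s ≈ 3.671 hours

Final answer: T_syn = 3.671 hours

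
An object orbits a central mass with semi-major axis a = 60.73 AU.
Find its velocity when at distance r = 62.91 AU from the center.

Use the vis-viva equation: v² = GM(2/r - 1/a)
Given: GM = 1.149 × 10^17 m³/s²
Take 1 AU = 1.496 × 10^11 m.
a = 60.73 AU = 9.08521 × 10^12 m
r = 62.91 AU = 9.41134 × 10^12 m
GM = 1.149 × 10^17 m³/s²
2/r − 1/a = 2.1251 × 10^-13 − 1.10069 × 10^-13 = 1.02441 × 10^-13 m⁻¹
v² = GM (2/r − 1/a) = 11770.4 m²/s²
v = 108.492 m/s ≈ 108.5 m/s

Final answer: 108.5 m/s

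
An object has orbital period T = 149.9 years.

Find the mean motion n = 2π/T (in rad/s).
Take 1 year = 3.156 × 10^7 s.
T = 149.9 years = 4.73084 × 10^9 s
n = 2π / (4.73084 × 10^9 s) = 1.32813 × 10^-9 rad/s ≈ 1.328 × 10^-9 rad/s

Final answer: n = 1.328 × 10^-9 rad/s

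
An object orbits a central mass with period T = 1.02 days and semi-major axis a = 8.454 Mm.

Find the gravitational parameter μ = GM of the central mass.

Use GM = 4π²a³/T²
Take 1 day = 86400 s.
T = 1.02 days = 88128 s
a = 8.454 Mm = 8.454 × 10^6 m
a³ = 6.04208 × 10^20 m³
T² = 7.76654 × 10^9 s²
GM = 4π² × (6.04208 × 10^20) / (7.76654 × 10^9) = 3.07127 × 10^12 m³/s²
GM ≈ 3.071 × 10^12 m³/s²

Final answer: GM = 3.071 × 10^12 m³/s²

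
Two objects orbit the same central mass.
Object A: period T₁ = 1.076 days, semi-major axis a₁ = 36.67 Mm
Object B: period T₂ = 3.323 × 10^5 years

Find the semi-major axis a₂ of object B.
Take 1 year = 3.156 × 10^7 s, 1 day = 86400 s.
T₁ = 1.076 days = 92966.4 s
T₂ = 3.323 × 10^5 years = 1.04874 × 10^13 s
a₁ = 36.67 Mm = 3.667 × 10^7 m
Kepler's third law: (T₂/T₁)² = (a₂/a₁)³  ⇒  a₂ = a₁ (T₂/T₁)^(2/3)
T₂/T₁ = 1.12808 × 10^8
(T₂/T₁)^(2/3) = 233468
a₂ = 3.667 × 10^7 m × 233468 = 8.56128 × 10^12 m ≈ 8.561 Tm

Final answer: a₂ = 8.561 Tm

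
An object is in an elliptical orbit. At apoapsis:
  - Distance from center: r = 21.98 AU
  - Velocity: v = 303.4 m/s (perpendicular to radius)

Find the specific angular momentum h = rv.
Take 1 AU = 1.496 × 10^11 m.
r = 21.98 AU = 3.28821 × 10^12 m
v = 303.4 m/s
h = rv = 3.28821 × 10^12 × 303.4 = 9.97642 × 10^14 m²/s ≈ 9.976 × 10^14 m²/s

Final answer: h = 9.976 × 10^14 m²/s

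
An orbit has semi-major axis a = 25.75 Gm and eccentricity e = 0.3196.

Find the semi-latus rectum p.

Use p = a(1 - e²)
a = 25.75 Gm = 2.575 × 10^10 m
e = 0.3196,  e² = 0.102144,  1 − e² = 0.897856
p = a(1 − e²) = 2.575 × 10^10 m × 0.897856 = 2.31198 × 10^10 m ≈ 23.12 Gm

Final answer: p = 23.12 Gm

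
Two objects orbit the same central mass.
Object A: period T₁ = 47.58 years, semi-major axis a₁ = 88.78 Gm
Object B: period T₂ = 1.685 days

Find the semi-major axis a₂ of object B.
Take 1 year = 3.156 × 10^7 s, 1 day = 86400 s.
T₁ = 47.58 years = 1.50162 × 10^9 s
T₂ = 1.685 days = 145584 s
a₁ = 88.78 Gm = 8.878 × 10^10 m
Kepler's third law: (T₂/T₁)² = (a₂/a₁)³  ⇒  a₂ = a₁ (T₂/T₁)^(2/3)
T₂/T₁ = 9.6951 × 10^-5
(T₂/T₁)^(2/3) = 0.00211042
a₂ = 8.878 × 10^10 m × 0.00211042 = 1.87363 × 10^8 m ≈ 187.4 Mm

Final answer: a₂ = 187.4 Mm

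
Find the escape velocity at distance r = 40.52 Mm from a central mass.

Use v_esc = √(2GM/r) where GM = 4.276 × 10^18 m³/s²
r = 40.52 Mm = 4.052 × 10^7 m
GM = 4.276 × 10^18 m³/s²
2GM/r = 2 × (4.276 × 10^18) / (4.052 × 10^7) = 2.11056 × 10^11 m²/s²
v_esc = √(2GM/r) = 459409 m/s ≈ 459.4 km/s

Final answer: 459.4 km/s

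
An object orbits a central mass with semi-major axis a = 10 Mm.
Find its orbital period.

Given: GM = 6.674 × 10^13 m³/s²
a = 10 Mm = 1 × 10^7 m
GM = 6.674 × 10^13 m³/s²
a³ = 1 × 10^21 m³
T = 2π √(a³/GM) = 2π √((1 × 10^21) / (6.674 × 10^13)) = 2π × 3870.85 s
T = 24321.3 s ≈ 6.756 hours

Final answer: 6.756 hours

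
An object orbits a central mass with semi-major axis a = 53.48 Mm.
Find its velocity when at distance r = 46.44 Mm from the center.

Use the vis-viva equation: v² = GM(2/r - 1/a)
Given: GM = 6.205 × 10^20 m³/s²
a = 53.48 Mm = 5.348 × 10^7 m
r = 46.44 Mm = 4.644 × 10^7 m
GM = 6.205 × 10^20 m³/s²
2/r − 1/a = 4.30663 × 10^-8 − 1.86986 × 10^-8 = 2.43677 × 10^-8 m⁻¹
v² = GM (2/r − 1/a) = 1.51202 × 10^13 m²/s²
v = 3.88847 × 10^6 m/s ≈ 3888 km/s

Final answer: 3888 km/s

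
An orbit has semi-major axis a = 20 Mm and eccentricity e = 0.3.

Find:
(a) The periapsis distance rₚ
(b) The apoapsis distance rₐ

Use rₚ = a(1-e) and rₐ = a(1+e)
a = 20 Mm = 2 × 10^7 m
e = 0.3:  1 − e = 0.7,  1 + e = 1.3
(a) rₚ = a(1 − e) = 2 × 10^7 m × 0.7 = 1.4 × 10^7 m ≈ 14 Mm
(b) rₐ = a(1 + e) = 2 × 10^7 m × 1.3 = 2.6 × 10^7 m ≈ 26 Mm

Final answer:
(a) rₚ = 14 Mm
(b) rₐ = 26 Mm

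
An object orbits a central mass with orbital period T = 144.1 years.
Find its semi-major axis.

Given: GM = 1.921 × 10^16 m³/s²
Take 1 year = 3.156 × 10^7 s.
T = 144.1 years = 4.5478 × 10^9 s
GM = 1.921 × 10^16 m³/s²
Kepler's third law: a³ = GM T² / (4π²)
T² = 2.06824 × 10^19 s²
a³ = (1.921 × 10^16) × (2.06824 × 10^19) / (4π²) = 1.0064 × 10^34 m³
a = (a³)^(1/3) = 2.15902 × 10^11 m ≈ 2.159 × 10^11 m

Final answer: 2.159 × 10^11 m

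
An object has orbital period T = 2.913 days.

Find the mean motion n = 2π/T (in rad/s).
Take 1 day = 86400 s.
T = 2.913 days = 251683 s
n = 2π / 251683 s = 2.49647 × 10^-5 rad/s ≈ 2.496 × 10^-5 rad/s

Final answer: n = 2.496 × 10^-5 rad/s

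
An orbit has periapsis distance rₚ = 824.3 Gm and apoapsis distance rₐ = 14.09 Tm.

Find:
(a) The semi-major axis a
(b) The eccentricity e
rₚ = 824.3 Gm = 8.243 × 10^11 m
rₐ = 14.09 Tm = 1.409 × 10^13 m
(a) a = (rₚ + rₐ)/2 = 7.45715 × 10^12 m ≈ 7.457 Tm
(b) e = (rₐ − rₚ)/(rₐ + rₚ) = (1.32657 × 10^13) / (1.49143 × 10^13) = 0.889462

Final answer:
(a) a = 7.457 Tm
(b) e = 0.8895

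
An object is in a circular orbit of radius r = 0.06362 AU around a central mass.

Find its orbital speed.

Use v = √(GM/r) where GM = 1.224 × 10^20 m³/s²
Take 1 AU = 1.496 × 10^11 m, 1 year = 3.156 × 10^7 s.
r = 0.06362 AU = 9.51755 × 10^9 m
GM = 1.224 × 10^20 m³/s²
GM/r = (1.224 × 10^20) / (9.51755 × 10^9) = 1.28604 × 10^10 m²/s²
v = √(GM/r) = 113404 m/s ≈ 23.92 AU/year

Final answer: 23.92 AU/year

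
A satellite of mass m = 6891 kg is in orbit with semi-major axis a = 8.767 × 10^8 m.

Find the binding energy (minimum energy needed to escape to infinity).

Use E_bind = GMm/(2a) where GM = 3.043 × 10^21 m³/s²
a = 8.767 × 10^8 m
GM = 3.043 × 10^21 m³/s²
m = 6891 kg
GMm = 3.043 × 10^21 × 6891 = 2.09693 × 10^25 m³·kg/s²
2a = 1.7534 × 10^9 m
E_bind = GMm/(2a) = 1.19592 × 10^16 J ≈ 11.96 PJ

Final answer: 11.96 PJ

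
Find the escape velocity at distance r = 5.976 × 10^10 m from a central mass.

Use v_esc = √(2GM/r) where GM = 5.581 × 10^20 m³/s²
r = 5.976 × 10^10 m
GM = 5.581 × 10^20 m³/s²
2GM/r = 2 × (5.581 × 10^20) / (5.976 × 10^10) = 1.8678 × 10^10 m²/s²
v_esc = √(2GM/r) = 136668 m/s ≈ 136.7 km/s

Final answer: 136.7 km/s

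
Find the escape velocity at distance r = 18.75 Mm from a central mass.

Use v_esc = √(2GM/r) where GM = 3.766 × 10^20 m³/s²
r = 18.75 Mm = 1.875 × 10^7 m
GM = 3.766 × 10^20 m³/s²
2GM/r = 2 × (3.766 × 10^20) / (1.875 × 10^7) = 4.01707 × 10^13 m²/s²
v_esc = √(2GM/r) = 6.33803 × 10^6 m/s ≈ 6338 km/s

Final answer: 6338 km/s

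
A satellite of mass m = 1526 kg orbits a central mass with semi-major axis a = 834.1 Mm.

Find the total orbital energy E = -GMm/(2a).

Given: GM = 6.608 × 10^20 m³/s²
a = 834.1 Mm = 8.341 × 10^8 m
GM = 6.608 × 10^20 m³/s²
2a = 1.6682 × 10^9 m
GMm = 6.608 × 10^20 × 1526 = 1.00838 × 10^24 m³·kg/s²
E = −GMm/(2a) = -6.04472 × 10^14 J ≈ -604.5 TJ

Final answer: -604.5 TJ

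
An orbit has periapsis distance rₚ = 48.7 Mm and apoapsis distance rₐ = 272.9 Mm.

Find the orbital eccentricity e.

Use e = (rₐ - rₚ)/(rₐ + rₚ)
rₚ = 48.7 Mm = 4.87 × 10^7 m
rₐ = 272.9 Mm = 2.729 × 10^8 m
rₐ − rₚ = 2.242 × 10^8 m
rₐ + rₚ = 3.216 × 10^8 m
e = (rₐ − rₚ)/(rₐ + rₚ) = 0.697139

Final answer: e = 0.6971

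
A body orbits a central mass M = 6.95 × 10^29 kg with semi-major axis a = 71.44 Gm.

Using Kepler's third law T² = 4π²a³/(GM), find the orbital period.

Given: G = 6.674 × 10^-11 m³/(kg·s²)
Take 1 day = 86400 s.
M = 6.95 × 10^29 kg
GM = G × M = 6.674 × 10^-11 × 6.95 × 10^29 = 4.63843 × 10^19 m³/s²
a = 71.44 Gm = 7.144 × 10^10 m
a³ = 3.64606 × 10^32 m³
T = 2π √(a³/GM) = 2π √((3.64606 × 10^32) / (4.63843 × 10^19)) = 2π × 2.80367 × 10^6 s
T = 1.7616 × 10^7 s ≈ 203.9 days

Final answer: 203.9 days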